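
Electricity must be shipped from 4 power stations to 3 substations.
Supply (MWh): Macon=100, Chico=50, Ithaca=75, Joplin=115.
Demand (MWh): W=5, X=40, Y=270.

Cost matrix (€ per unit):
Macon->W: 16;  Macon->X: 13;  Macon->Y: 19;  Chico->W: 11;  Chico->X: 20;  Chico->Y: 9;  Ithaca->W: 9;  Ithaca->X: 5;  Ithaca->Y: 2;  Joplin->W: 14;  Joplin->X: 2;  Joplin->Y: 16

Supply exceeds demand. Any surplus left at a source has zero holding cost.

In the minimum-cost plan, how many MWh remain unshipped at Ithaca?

0

Minimum-cost shipments:
  Macon–W: 5 × €16 = €80
  Macon–Y: 70 × €19 = €1330
  Chico–Y: 50 × €9 = €450
  Ithaca–Y: 75 × €2 = €150
  Joplin–X: 40 × €2 = €80
  Joplin–Y: 75 × €16 = €1200
Total cost = €3290.
Ithaca ships 75 of its 75, leaving 0.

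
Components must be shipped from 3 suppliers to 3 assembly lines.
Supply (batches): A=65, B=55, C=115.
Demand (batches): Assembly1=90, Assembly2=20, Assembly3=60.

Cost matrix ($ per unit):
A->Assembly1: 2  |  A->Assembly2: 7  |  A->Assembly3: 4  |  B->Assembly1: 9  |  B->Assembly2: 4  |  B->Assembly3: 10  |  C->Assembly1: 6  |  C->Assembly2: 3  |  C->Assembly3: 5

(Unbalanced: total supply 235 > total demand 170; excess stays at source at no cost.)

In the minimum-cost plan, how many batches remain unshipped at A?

Minimum-cost shipments:
  A->Assembly1: 65 × $2 = $130
  C->Assembly1: 25 × $6 = $150
  C->Assembly2: 20 × $3 = $60
  C->Assembly3: 60 × $5 = $300
Total cost = $640.
A ships 65 of its 65, leaving 0.

0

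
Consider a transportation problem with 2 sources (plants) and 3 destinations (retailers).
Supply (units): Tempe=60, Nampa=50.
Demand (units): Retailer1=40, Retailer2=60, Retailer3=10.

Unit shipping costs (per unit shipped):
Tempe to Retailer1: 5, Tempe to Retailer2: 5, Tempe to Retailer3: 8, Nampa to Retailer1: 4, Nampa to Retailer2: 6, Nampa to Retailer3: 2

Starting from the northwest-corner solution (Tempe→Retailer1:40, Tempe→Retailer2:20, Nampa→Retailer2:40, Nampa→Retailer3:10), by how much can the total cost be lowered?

Current plan cost = 40·5 + 20·5 + 40·6 + 10·2 = 560.
Optimal plan:
  Tempe->Retailer2: 60 × 5 = 300
  Nampa->Retailer1: 40 × 4 = 160
  Nampa->Retailer3: 10 × 2 = 20
Optimal cost = 480.
Saving = 560 − 480 = 80.

80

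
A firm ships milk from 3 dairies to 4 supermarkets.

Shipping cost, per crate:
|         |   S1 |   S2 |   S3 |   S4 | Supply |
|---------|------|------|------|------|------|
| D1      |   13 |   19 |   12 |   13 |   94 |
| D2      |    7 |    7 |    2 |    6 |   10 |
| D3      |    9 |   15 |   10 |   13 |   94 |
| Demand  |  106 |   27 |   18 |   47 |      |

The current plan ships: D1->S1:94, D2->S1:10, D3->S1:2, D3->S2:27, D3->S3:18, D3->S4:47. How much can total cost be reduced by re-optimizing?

284

Current plan cost = 94·13 + 10·7 + 2·9 + 27·15 + 18·10 + 47·13 = 2506.
Optimal plan:
  D1–S1: 12 × 13 = 156
  D1–S2: 17 × 19 = 323
  D1–S3: 18 × 12 = 216
  D1–S4: 47 × 13 = 611
  D2–S2: 10 × 7 = 70
  D3–S1: 94 × 9 = 846
Optimal cost = 2222.
Saving = 2506 − 2222 = 284.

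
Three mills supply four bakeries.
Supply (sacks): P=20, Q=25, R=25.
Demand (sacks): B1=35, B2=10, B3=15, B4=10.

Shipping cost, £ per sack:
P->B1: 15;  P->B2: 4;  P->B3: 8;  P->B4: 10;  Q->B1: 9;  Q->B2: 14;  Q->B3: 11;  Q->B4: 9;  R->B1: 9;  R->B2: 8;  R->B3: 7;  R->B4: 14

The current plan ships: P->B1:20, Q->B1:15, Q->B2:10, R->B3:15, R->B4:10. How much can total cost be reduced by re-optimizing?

Current plan cost = 20·15 + 15·9 + 10·14 + 15·7 + 10·14 = £820.
Optimal plan:
  P→B2: 10 × £4 = £40
  P→B4: 10 × £10 = £100
  Q→B1: 25 × £9 = £225
  R→B1: 10 × £9 = £90
  R→B3: 15 × £7 = £105
Optimal cost = £560.
Saving = 820 − 560 = £260.

260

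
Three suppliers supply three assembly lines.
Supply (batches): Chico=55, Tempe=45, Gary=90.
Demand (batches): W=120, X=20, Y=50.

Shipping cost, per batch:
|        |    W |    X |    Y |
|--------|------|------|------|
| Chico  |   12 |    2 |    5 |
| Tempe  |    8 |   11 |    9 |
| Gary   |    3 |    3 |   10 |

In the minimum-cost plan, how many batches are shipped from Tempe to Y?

15

Optimal shipments:
  Chico→X: 20 × 2 = 40
  Chico→Y: 35 × 5 = 175
  Tempe→W: 30 × 8 = 240
  Tempe→Y: 15 × 9 = 135
  Gary→W: 90 × 3 = 270
Total cost = 860.
So Tempe→Y carries 15 batches.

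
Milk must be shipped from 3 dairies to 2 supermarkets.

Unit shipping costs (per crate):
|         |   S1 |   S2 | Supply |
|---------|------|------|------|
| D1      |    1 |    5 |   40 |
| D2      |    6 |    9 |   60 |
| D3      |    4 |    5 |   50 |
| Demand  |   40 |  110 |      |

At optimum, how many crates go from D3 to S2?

Optimal shipments:
  D1 to S1: 40 × 1 = 40
  D2 to S2: 60 × 9 = 540
  D3 to S2: 50 × 5 = 250
Total cost = 830.
So D3→S2 carries 50 crates.

50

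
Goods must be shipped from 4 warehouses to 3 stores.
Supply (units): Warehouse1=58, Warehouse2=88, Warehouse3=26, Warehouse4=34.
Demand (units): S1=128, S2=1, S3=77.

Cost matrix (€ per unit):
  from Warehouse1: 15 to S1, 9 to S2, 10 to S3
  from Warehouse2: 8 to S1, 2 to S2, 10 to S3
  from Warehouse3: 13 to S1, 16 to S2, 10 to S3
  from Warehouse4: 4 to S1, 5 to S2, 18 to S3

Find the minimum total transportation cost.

1695

An optimal shipping plan:
  Warehouse1->S3: 58 units
  Warehouse2->S1: 87 units
  Warehouse2->S2: 1 units
  Warehouse3->S1: 7 units
  Warehouse3->S3: 19 units
  Warehouse4->S1: 34 units
Total cost = €1695.
(Supply check: Warehouse1 ships 58; Warehouse2 ships 88; Warehouse3 ships 26; Warehouse4 ships 34.)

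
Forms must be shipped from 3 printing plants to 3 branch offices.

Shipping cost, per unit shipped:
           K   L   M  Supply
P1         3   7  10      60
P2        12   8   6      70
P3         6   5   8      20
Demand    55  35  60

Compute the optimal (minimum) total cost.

One minimum-cost allocation:
  P1–K: 55 × 3 = 165
  P1–L: 5 × 7 = 35
  P2–L: 10 × 8 = 80
  P2–M: 60 × 6 = 360
  P3–L: 20 × 5 = 100
Total = 165 + 35 + 80 + 360 + 100 = 740.

740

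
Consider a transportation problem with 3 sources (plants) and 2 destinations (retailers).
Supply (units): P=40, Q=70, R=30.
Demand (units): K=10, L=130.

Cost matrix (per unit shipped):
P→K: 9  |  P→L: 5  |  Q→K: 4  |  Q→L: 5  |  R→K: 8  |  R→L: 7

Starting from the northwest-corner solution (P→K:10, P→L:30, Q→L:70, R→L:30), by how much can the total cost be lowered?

Current plan cost = 10·9 + 30·5 + 70·5 + 30·7 = 800.
Optimal plan:
  P->L: 40 × 5 = 200
  Q->K: 10 × 4 = 40
  Q->L: 60 × 5 = 300
  R->L: 30 × 7 = 210
Optimal cost = 750.
Saving = 800 − 750 = 50.

50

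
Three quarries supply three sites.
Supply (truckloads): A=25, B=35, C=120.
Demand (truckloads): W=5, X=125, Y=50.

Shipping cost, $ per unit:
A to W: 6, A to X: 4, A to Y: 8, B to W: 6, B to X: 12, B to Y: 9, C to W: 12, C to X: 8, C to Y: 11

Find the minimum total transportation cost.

Optimal allocation:
  A->X: 25 × $4 = $100
  B->W: 5 × $6 = $30
  B->Y: 30 × $9 = $270
  C->X: 100 × $8 = $800
  C->Y: 20 × $11 = $220
Total = 100 + 30 + 270 + 800 + 220 = $1420.

1420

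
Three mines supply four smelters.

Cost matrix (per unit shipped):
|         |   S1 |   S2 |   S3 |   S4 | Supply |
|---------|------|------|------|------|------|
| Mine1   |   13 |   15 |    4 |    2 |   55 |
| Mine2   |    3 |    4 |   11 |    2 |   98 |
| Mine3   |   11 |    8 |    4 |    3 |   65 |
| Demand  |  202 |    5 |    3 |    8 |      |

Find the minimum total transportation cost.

A cheapest plan:
  Mine1 to S1: 44 × 13 = 572
  Mine1 to S3: 3 × 4 = 12
  Mine1 to S4: 8 × 2 = 16
  Mine2 to S1: 98 × 3 = 294
  Mine3 to S1: 60 × 11 = 660
  Mine3 to S2: 5 × 8 = 40
Total = 572 + 12 + 16 + 294 + 660 + 40 = 1594.
(Supply check: Mine1 ships 55; Mine2 ships 98; Mine3 ships 65.)

1594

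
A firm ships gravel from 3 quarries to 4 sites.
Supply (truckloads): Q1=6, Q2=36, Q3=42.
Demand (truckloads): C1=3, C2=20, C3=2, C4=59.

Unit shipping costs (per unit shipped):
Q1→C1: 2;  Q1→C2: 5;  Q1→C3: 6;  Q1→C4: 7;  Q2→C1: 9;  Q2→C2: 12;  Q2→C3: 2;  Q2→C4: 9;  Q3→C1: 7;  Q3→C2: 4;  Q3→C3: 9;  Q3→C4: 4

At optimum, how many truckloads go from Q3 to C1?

0

Optimal shipments:
  Q1–C1: 3 × 2 = 6
  Q1–C2: 3 × 5 = 15
  Q2–C3: 2 × 2 = 4
  Q2–C4: 34 × 9 = 306
  Q3–C2: 17 × 4 = 68
  Q3–C4: 25 × 4 = 100
Total cost = 499.
The route Q3→C1 is not used.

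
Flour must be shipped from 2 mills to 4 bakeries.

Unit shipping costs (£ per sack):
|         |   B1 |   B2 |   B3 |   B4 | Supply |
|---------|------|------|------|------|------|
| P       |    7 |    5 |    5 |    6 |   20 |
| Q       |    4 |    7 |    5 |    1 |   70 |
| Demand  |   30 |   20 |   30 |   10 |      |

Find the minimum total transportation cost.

380

Optimal allocation:
  P–B2: 20 × £5 = £100
  Q–B1: 30 × £4 = £120
  Q–B3: 30 × £5 = £150
  Q–B4: 10 × £1 = £10
Total = 100 + 120 + 150 + 10 = £380.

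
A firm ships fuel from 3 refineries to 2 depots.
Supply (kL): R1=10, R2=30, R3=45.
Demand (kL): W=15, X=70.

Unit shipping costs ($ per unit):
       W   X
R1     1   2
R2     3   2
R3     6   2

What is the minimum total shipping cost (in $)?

165

A cheapest plan:
  R1 to W: 10 × $1 = $10
  R2 to W: 5 × $3 = $15
  R2 to X: 25 × $2 = $50
  R3 to X: 45 × $2 = $90
Total = 10 + 15 + 50 + 90 = $165.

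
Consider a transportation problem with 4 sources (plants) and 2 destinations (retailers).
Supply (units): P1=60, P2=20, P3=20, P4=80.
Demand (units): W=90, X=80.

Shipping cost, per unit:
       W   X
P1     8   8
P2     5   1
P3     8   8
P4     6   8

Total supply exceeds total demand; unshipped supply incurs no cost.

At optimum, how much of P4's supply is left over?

0

An optimal plan:
  P1–X: 60 × 8 = 480
  P2–X: 20 × 1 = 20
  P3–W: 10 × 8 = 80
  P4–W: 80 × 6 = 480
Total cost = 1060.
P4 ships 80 of its 80, leaving 0.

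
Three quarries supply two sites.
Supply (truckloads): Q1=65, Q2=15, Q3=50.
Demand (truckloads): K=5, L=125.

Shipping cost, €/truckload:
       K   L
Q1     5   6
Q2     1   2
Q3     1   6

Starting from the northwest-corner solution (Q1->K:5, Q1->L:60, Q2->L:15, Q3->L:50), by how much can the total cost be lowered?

Current plan cost = 5·5 + 60·6 + 15·2 + 50·6 = €715.
Optimal plan:
  Q1->L: 65 × €6 = €390
  Q2->L: 15 × €2 = €30
  Q3->K: 5 × €1 = €5
  Q3->L: 45 × €6 = €270
Optimal cost = €695.
Saving = 715 − 695 = €20.

20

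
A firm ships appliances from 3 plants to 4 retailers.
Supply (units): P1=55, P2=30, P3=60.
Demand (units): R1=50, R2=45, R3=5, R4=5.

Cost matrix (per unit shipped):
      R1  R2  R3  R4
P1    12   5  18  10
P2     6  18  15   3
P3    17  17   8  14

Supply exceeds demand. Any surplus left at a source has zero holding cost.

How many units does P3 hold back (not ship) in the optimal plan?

40

An optimal plan:
  P1->R1: 10 × 12 = 120
  P1->R2: 45 × 5 = 225
  P2->R1: 30 × 6 = 180
  P3->R1: 10 × 17 = 170
  P3->R3: 5 × 8 = 40
  P3->R4: 5 × 14 = 70
Total cost = 805.
P3 ships 20 of its 60, leaving 40.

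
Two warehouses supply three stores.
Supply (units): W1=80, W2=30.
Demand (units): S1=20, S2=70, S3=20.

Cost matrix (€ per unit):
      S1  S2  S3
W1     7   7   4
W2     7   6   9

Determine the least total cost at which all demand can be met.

One minimum-cost allocation:
  W1->S1: 20 × €7 = €140
  W1->S2: 40 × €7 = €280
  W1->S3: 20 × €4 = €80
  W2->S2: 30 × €6 = €180
Total = 140 + 280 + 80 + 180 = €680.

680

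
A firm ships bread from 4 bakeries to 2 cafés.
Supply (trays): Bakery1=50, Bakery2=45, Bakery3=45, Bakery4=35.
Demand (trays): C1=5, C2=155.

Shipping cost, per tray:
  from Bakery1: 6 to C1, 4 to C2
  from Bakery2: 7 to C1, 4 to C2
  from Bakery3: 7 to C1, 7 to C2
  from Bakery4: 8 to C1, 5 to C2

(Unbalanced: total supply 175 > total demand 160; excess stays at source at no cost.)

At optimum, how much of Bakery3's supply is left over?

An optimal plan:
  Bakery1→C2: 50 × 4 = 200
  Bakery2→C2: 45 × 4 = 180
  Bakery3→C1: 5 × 7 = 35
  Bakery3→C2: 25 × 7 = 175
  Bakery4→C2: 35 × 5 = 175
Total cost = 765.
Bakery3 ships 30 of its 45, leaving 15.

15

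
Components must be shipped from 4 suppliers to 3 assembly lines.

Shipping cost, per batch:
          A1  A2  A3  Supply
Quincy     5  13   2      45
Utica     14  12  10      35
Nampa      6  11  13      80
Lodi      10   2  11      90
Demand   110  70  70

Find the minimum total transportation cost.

A cheapest plan:
  Quincy->A1: 10 × 5 = 50
  Quincy->A3: 35 × 2 = 70
  Utica->A3: 35 × 10 = 350
  Nampa->A1: 80 × 6 = 480
  Lodi->A1: 20 × 10 = 200
  Lodi->A2: 70 × 2 = 140
Total = 50 + 70 + 350 + 480 + 200 + 140 = 1290.
(Supply check: Quincy ships 45; Utica ships 35; Nampa ships 80; Lodi ships 90.)

1290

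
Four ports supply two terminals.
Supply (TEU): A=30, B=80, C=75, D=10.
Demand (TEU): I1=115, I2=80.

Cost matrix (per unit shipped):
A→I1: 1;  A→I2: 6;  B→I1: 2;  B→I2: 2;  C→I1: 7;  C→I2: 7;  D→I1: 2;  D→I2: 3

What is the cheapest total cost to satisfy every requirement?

735

Optimal allocation:
  A to I1: 30 × 1 = 30
  B to I1: 75 × 2 = 150
  B to I2: 5 × 2 = 10
  C to I2: 75 × 7 = 525
  D to I1: 10 × 2 = 20
Total = 30 + 150 + 10 + 525 + 20 = 735.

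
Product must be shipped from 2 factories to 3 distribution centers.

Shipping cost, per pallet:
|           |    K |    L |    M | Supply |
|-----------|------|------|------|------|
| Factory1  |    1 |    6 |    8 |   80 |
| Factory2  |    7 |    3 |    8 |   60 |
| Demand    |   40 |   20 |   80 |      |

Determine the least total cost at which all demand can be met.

740

An optimal shipping plan:
  Factory1–K: 40 × 1 = 40
  Factory1–M: 40 × 8 = 320
  Factory2–L: 20 × 3 = 60
  Factory2–M: 40 × 8 = 320
Total = 40 + 320 + 60 + 320 = 740.
(Supply check: Factory1 ships 80; Factory2 ships 60.)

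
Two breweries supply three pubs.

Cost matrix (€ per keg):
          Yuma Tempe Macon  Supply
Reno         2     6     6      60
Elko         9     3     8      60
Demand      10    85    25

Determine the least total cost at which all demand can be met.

500

Optimal allocation:
  Reno to Yuma: 10 × €2 = €20
  Reno to Tempe: 25 × €6 = €150
  Reno to Macon: 25 × €6 = €150
  Elko to Tempe: 60 × €3 = €180
Total = 20 + 150 + 150 + 180 = €500.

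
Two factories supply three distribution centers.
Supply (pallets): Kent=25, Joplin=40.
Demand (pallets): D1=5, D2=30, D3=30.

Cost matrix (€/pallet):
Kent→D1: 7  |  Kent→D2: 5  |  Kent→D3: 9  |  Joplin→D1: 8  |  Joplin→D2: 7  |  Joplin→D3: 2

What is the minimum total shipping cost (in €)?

260

Optimal allocation:
  Kent–D2: 25 × €5 = €125
  Joplin–D1: 5 × €8 = €40
  Joplin–D2: 5 × €7 = €35
  Joplin–D3: 30 × €2 = €60
Total = 125 + 40 + 35 + 60 = €260.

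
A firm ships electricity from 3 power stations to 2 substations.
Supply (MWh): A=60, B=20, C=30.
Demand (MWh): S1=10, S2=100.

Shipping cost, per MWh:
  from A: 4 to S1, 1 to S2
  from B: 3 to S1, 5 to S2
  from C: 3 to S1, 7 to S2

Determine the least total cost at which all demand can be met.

330

An optimal shipping plan:
  A–S2: 60 MWh
  B–S2: 20 MWh
  C–S1: 10 MWh
  C–S2: 20 MWh
Total cost = 330.
(Supply check: A ships 60; B ships 20; C ships 30.)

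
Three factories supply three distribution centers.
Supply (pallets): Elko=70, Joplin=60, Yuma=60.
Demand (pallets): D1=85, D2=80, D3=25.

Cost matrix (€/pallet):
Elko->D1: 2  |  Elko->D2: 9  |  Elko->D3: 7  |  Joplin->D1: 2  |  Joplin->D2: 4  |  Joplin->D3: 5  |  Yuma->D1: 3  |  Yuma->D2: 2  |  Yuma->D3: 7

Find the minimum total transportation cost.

495

One minimum-cost allocation:
  Elko–D1: 70 × €2 = €140
  Joplin–D1: 15 × €2 = €30
  Joplin–D2: 20 × €4 = €80
  Joplin–D3: 25 × €5 = €125
  Yuma–D2: 60 × €2 = €120
Total = 140 + 30 + 80 + 125 + 120 = €495.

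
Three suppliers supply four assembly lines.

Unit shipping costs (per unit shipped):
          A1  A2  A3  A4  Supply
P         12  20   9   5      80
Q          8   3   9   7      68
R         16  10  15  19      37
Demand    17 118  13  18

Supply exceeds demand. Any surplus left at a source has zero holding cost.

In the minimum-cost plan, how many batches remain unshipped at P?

19

An optimal plan:
  P to A1: 17 batches
  P to A2: 13 batches
  P to A3: 13 batches
  P to A4: 18 batches
  Q to A2: 68 batches
  R to A2: 37 batches
Total cost = 1245.
P ships 61 of its 80, leaving 19.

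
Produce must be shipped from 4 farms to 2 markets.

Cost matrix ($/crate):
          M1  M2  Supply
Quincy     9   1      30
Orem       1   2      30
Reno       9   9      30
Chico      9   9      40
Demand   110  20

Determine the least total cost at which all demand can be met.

One minimum-cost allocation:
  Quincy to M1: 10 × $9 = $90
  Quincy to M2: 20 × $1 = $20
  Orem to M1: 30 × $1 = $30
  Reno to M1: 30 × $9 = $270
  Chico to M1: 40 × $9 = $360
Total = 90 + 20 + 30 + 270 + 360 = $770.
(Supply check: Quincy ships 30; Orem ships 30; Reno ships 30; Chico ships 40.)

770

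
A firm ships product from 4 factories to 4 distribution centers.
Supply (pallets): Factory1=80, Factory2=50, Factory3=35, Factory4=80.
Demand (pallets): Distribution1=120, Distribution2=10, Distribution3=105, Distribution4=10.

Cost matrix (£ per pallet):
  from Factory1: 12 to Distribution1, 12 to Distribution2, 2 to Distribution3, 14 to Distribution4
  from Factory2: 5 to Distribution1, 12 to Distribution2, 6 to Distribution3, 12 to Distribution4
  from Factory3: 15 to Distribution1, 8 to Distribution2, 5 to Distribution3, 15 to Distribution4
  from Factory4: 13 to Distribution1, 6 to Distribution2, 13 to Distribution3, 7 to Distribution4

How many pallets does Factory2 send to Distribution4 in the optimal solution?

0

Optimal shipments:
  Factory1 to Distribution3: 80 × £2 = £160
  Factory2 to Distribution1: 50 × £5 = £250
  Factory3 to Distribution1: 10 × £15 = £150
  Factory3 to Distribution3: 25 × £5 = £125
  Factory4 to Distribution1: 60 × £13 = £780
  Factory4 to Distribution2: 10 × £6 = £60
  Factory4 to Distribution4: 10 × £7 = £70
Total cost = £1595.
The route Factory2→Distribution4 is not used.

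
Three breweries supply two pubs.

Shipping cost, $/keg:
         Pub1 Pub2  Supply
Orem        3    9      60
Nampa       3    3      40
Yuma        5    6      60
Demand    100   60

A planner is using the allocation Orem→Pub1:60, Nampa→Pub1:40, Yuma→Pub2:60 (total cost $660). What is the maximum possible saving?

Current plan cost = 60·3 + 40·3 + 60·6 = $660.
Optimal plan:
  Orem->Pub1: 60 kegs
  Nampa->Pub2: 40 kegs
  Yuma->Pub1: 40 kegs
  Yuma->Pub2: 20 kegs
Optimal cost = $620.
Saving = 660 − 620 = $40.

40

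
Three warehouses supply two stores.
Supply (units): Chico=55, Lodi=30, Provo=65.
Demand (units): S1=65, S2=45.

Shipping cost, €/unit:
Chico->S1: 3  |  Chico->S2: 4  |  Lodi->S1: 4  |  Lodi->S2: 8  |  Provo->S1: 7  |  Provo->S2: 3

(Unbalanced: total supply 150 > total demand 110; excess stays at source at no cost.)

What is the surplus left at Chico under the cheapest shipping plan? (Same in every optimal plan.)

An optimal plan:
  Chico→S1: 55 × €3 = €165
  Lodi→S1: 10 × €4 = €40
  Provo→S2: 45 × €3 = €135
Total cost = €340.
Chico ships 55 of its 55, leaving 0.

0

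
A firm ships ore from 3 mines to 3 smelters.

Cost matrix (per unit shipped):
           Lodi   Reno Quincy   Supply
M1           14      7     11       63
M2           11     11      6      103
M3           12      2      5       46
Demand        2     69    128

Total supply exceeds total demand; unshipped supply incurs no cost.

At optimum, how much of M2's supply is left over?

0

Minimum-cost shipments:
  M1->Lodi: 2 tons
  M1->Reno: 48 tons
  M2->Quincy: 103 tons
  M3->Reno: 21 tons
  M3->Quincy: 25 tons
Total cost = 1149.
M2 ships 103 of its 103, leaving 0.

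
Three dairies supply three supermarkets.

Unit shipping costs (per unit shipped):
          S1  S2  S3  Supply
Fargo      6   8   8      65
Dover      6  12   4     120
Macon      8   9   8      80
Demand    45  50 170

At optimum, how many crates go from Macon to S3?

50

Optimal shipments:
  Fargo→S1: 45 crates
  Fargo→S2: 20 crates
  Dover→S3: 120 crates
  Macon→S2: 30 crates
  Macon→S3: 50 crates
Total cost = 1580.
So Macon→S3 carries 50 crates.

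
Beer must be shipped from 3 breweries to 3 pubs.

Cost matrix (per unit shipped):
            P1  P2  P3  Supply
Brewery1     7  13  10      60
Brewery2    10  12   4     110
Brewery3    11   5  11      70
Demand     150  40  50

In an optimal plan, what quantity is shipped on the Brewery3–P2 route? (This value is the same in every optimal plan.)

Optimal shipments:
  Brewery1->P1: 60 × 7 = 420
  Brewery2->P1: 60 × 10 = 600
  Brewery2->P3: 50 × 4 = 200
  Brewery3->P1: 30 × 11 = 330
  Brewery3->P2: 40 × 5 = 200
Total cost = 1750.
So Brewery3→P2 carries 40 kegs.

40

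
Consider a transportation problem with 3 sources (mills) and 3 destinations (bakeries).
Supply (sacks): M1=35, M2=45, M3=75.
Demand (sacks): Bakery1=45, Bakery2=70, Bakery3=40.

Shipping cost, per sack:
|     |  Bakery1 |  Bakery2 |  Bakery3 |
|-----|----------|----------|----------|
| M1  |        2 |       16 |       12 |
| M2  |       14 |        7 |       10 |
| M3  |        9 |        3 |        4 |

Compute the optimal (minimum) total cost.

One minimum-cost allocation:
  M1–Bakery1: 35 × 2 = 70
  M2–Bakery2: 45 × 7 = 315
  M3–Bakery1: 10 × 9 = 90
  M3–Bakery2: 25 × 3 = 75
  M3–Bakery3: 40 × 4 = 160
Total = 70 + 315 + 90 + 75 + 160 = 710.

710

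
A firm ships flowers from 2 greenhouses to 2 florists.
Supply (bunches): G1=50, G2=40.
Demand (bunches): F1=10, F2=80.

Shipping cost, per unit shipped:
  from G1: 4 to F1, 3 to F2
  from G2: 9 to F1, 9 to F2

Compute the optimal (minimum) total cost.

A cheapest plan:
  G1->F2: 50 × 3 = 150
  G2->F1: 10 × 9 = 90
  G2->F2: 30 × 9 = 270
Total = 150 + 90 + 270 = 510.

510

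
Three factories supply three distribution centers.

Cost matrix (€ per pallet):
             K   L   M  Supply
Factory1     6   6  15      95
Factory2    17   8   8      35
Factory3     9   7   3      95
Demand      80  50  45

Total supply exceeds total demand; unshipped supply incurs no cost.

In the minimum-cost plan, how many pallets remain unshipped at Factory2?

35

An optimal plan:
  Factory1→K: 80 × €6 = €480
  Factory1→L: 15 × €6 = €90
  Factory3→L: 35 × €7 = €245
  Factory3→M: 45 × €3 = €135
Total cost = €950.
Factory2 ships 0 of its 35, leaving 35.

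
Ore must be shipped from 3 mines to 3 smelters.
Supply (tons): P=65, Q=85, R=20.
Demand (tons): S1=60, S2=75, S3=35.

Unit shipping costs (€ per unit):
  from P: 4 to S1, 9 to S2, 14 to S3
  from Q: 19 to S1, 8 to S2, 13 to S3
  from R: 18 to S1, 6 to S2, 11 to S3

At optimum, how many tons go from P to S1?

The minimum-cost plan:
  P→S1: 60 × €4 = €240
  P→S3: 5 × €14 = €70
  Q→S2: 55 × €8 = €440
  Q→S3: 30 × €13 = €390
  R→S2: 20 × €6 = €120
Total cost = €1260.
So P→S1 carries 60 tons.

60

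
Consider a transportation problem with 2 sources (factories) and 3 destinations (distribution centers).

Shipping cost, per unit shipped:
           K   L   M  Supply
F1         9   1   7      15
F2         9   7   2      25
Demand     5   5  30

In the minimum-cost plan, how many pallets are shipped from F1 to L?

The minimum-cost plan:
  F1–K: 5 × 9 = 45
  F1–L: 5 × 1 = 5
  F1–M: 5 × 7 = 35
  F2–M: 25 × 2 = 50
Total cost = 135.
So F1→L carries 5 pallets.

5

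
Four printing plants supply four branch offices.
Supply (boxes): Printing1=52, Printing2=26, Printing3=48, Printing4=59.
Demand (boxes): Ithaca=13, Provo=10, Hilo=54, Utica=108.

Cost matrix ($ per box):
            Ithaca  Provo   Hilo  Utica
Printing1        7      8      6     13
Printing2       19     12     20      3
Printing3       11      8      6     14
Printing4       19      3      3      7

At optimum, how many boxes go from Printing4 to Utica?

Optimal shipments:
  Printing1→Ithaca: 13 × $7 = $91
  Printing1→Provo: 10 × $8 = $80
  Printing1→Hilo: 6 × $6 = $36
  Printing1→Utica: 23 × $13 = $299
  Printing2→Utica: 26 × $3 = $78
  Printing3→Hilo: 48 × $6 = $288
  Printing4→Utica: 59 × $7 = $413
Total cost = $1285.
So Printing4→Utica carries 59 boxes.

59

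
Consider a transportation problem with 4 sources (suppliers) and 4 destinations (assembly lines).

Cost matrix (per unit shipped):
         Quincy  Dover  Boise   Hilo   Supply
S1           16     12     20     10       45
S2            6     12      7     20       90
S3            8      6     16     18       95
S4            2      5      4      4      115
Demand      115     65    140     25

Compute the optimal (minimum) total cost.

2120

A cheapest plan:
  S1 to Dover: 20 batches
  S1 to Hilo: 25 batches
  S2 to Boise: 90 batches
  S3 to Quincy: 50 batches
  S3 to Dover: 45 batches
  S4 to Quincy: 65 batches
  S4 to Boise: 50 batches
Total cost = 2120.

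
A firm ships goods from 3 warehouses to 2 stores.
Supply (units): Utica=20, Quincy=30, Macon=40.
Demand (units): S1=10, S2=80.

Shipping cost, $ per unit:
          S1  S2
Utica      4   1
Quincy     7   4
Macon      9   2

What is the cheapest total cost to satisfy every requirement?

250

An optimal shipping plan:
  Utica–S1: 10 × $4 = $40
  Utica–S2: 10 × $1 = $10
  Quincy–S2: 30 × $4 = $120
  Macon–S2: 40 × $2 = $80
Total = 40 + 10 + 120 + 80 = $250.
(Supply check: Utica ships 20; Quincy ships 30; Macon ships 40.)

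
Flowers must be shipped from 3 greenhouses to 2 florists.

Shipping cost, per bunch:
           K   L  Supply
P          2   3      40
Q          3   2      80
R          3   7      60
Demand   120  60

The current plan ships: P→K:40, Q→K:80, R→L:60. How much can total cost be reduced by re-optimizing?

Current plan cost = 40·2 + 80·3 + 60·7 = 740.
Optimal plan:
  P->K: 40 × 2 = 80
  Q->K: 20 × 3 = 60
  Q->L: 60 × 2 = 120
  R->K: 60 × 3 = 180
Optimal cost = 440.
Saving = 740 − 440 = 300.

300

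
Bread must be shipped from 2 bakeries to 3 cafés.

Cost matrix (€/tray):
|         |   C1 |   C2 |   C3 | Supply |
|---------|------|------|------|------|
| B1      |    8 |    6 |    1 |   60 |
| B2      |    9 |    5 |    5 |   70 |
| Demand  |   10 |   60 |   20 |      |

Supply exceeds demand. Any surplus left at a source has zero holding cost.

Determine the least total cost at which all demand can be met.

One minimum-cost allocation:
  B1→C1: 10 × €8 = €80
  B1→C3: 20 × €1 = €20
  B2→C2: 60 × €5 = €300
Total = 80 + 20 + 300 = €400.
(Supply check: B1 ships 30; B2 ships 60.)

400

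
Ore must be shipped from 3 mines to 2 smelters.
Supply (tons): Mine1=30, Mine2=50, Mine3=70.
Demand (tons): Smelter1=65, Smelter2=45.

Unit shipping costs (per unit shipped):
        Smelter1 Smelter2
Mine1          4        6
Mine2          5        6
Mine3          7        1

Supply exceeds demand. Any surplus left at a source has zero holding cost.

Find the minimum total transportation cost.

One minimum-cost allocation:
  Mine1->Smelter1: 30 × 4 = 120
  Mine2->Smelter1: 35 × 5 = 175
  Mine3->Smelter2: 45 × 1 = 45
Total = 120 + 175 + 45 = 340.

340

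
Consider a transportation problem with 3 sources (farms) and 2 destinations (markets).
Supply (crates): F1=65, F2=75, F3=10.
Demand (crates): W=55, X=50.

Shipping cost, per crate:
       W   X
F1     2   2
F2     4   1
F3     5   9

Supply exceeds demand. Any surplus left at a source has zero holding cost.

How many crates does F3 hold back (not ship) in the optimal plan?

Minimum-cost shipments:
  F1->W: 55 × 2 = 110
  F2->X: 50 × 1 = 50
Total cost = 160.
F3 ships 0 of its 10, leaving 10.

10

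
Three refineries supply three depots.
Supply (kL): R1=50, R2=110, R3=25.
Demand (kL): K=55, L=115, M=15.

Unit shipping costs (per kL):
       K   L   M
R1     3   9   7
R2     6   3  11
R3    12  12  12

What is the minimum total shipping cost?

780

One minimum-cost allocation:
  R1–K: 50 × 3 = 150
  R2–L: 110 × 3 = 330
  R3–K: 5 × 12 = 60
  R3–L: 5 × 12 = 60
  R3–M: 15 × 12 = 180
Total = 150 + 330 + 60 + 60 + 180 = 780.
(Supply check: R1 ships 50; R2 ships 110; R3 ships 25.)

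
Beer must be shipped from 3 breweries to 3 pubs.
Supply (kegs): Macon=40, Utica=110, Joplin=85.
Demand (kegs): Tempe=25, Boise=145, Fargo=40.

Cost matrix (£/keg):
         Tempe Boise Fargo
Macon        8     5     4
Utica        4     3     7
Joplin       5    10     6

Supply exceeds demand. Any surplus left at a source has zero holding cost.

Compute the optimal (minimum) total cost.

860

A cheapest plan:
  Macon–Boise: 35 × £5 = £175
  Macon–Fargo: 5 × £4 = £20
  Utica–Boise: 110 × £3 = £330
  Joplin–Tempe: 25 × £5 = £125
  Joplin–Fargo: 35 × £6 = £210
Total = 175 + 20 + 330 + 125 + 210 = £860.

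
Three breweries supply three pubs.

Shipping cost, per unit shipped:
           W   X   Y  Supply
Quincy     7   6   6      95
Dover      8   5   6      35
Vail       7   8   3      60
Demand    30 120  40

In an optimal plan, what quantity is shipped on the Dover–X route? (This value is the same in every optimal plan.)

Optimal shipments:
  Quincy→W: 10 × 7 = 70
  Quincy→X: 85 × 6 = 510
  Dover→X: 35 × 5 = 175
  Vail→W: 20 × 7 = 140
  Vail→Y: 40 × 3 = 120
Total cost = 1015.
So Dover→X carries 35 kegs.

35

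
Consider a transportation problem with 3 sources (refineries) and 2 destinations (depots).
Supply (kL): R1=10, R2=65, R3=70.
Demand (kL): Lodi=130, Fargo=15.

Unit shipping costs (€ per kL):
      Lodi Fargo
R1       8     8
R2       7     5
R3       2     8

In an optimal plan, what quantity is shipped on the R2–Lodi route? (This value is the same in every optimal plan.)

Optimal shipments:
  R1–Lodi: 10 × €8 = €80
  R2–Lodi: 50 × €7 = €350
  R2–Fargo: 15 × €5 = €75
  R3–Lodi: 70 × €2 = €140
Total cost = €645.
So R2→Lodi carries 50 kL.

50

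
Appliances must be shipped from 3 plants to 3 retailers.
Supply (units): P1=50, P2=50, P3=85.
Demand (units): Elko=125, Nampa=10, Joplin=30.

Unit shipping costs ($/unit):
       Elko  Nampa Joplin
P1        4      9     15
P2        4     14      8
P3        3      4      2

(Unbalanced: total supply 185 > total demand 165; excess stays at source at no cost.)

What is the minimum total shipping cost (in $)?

An optimal shipping plan:
  P1->Elko: 30 × $4 = $120
  P2->Elko: 50 × $4 = $200
  P3->Elko: 45 × $3 = $135
  P3->Nampa: 10 × $4 = $40
  P3->Joplin: 30 × $2 = $60
Total = 120 + 200 + 135 + 40 + 60 = $555.

555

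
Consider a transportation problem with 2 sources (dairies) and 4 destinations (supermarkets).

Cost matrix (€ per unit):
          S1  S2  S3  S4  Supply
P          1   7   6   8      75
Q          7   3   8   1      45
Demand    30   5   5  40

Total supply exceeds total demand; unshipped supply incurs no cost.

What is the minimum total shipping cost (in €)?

115

One minimum-cost allocation:
  P–S1: 30 crates
  P–S3: 5 crates
  Q–S2: 5 crates
  Q–S4: 40 crates
Total cost = €115.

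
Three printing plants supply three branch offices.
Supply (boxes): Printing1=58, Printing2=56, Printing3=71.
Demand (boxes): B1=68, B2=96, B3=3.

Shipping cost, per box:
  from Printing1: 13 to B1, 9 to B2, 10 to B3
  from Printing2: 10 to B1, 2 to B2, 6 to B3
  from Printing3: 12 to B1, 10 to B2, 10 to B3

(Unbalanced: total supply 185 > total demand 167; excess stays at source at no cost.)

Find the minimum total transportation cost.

1318

A cheapest plan:
  Printing1 to B2: 40 boxes
  Printing2 to B2: 56 boxes
  Printing3 to B1: 68 boxes
  Printing3 to B3: 3 boxes
Total cost = 1318.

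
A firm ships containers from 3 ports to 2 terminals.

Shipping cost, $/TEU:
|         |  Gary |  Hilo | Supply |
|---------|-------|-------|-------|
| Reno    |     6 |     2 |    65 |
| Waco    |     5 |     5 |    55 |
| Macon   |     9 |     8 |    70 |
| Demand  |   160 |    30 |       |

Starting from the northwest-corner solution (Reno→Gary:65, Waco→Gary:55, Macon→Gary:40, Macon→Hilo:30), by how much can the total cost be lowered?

90

Current plan cost = 65·6 + 55·5 + 40·9 + 30·8 = $1265.
Optimal plan:
  Reno–Gary: 35 TEU
  Reno–Hilo: 30 TEU
  Waco–Gary: 55 TEU
  Macon–Gary: 70 TEU
Optimal cost = $1175.
Saving = 1265 − 1175 = $90.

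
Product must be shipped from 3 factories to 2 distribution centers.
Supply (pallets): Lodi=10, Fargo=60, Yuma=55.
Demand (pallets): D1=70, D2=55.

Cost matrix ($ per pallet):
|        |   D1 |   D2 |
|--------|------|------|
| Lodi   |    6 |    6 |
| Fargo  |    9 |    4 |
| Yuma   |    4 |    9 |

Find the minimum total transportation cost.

545

One minimum-cost allocation:
  Lodi→D1: 10 × $6 = $60
  Fargo→D1: 5 × $9 = $45
  Fargo→D2: 55 × $4 = $220
  Yuma→D1: 55 × $4 = $220
Total = 60 + 45 + 220 + 220 = $545.
(Supply check: Lodi ships 10; Fargo ships 60; Yuma ships 55.)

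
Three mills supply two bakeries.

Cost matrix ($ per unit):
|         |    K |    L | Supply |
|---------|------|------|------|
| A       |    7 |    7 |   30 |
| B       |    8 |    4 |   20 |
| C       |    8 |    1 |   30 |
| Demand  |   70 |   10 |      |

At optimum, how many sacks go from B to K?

20

The minimum-cost plan:
  A->K: 30 × $7 = $210
  B->K: 20 × $8 = $160
  C->K: 20 × $8 = $160
  C->L: 10 × $1 = $10
Total cost = $540.
So B→K carries 20 sacks.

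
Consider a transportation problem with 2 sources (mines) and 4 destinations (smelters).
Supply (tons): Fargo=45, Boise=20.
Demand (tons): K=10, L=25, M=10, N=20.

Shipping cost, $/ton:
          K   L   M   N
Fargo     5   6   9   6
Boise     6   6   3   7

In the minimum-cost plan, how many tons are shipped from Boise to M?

Optimal shipments:
  Fargo→K: 10 tons
  Fargo→L: 15 tons
  Fargo→N: 20 tons
  Boise→L: 10 tons
  Boise→M: 10 tons
Total cost = $350.
So Boise→M carries 10 tons.

10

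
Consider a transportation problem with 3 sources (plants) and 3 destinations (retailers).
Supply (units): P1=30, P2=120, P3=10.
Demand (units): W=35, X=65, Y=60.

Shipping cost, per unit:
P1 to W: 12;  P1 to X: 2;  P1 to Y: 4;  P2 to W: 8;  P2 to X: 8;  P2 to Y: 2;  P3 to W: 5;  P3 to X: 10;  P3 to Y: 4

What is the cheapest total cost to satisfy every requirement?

710

A cheapest plan:
  P1→X: 30 × 2 = 60
  P2→W: 25 × 8 = 200
  P2→X: 35 × 8 = 280
  P2→Y: 60 × 2 = 120
  P3→W: 10 × 5 = 50
Total = 60 + 200 + 280 + 120 + 50 = 710.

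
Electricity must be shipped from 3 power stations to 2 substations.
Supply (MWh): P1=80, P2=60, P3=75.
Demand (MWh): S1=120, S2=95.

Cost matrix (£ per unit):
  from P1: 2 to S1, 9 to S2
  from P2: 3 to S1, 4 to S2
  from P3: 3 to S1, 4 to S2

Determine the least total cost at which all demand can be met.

660

A cheapest plan:
  P1→S1: 80 MWh
  P2→S1: 40 MWh
  P2→S2: 20 MWh
  P3→S2: 75 MWh
Total cost = £660.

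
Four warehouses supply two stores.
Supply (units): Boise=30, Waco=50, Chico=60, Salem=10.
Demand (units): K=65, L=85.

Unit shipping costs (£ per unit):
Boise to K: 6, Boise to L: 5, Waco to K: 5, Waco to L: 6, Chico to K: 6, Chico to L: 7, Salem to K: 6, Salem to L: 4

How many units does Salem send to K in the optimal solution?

0

The minimum-cost plan:
  Boise→L: 30 units
  Waco→K: 50 units
  Chico→K: 15 units
  Chico→L: 45 units
  Salem→L: 10 units
Total cost = £845.
The route Salem→K is not used.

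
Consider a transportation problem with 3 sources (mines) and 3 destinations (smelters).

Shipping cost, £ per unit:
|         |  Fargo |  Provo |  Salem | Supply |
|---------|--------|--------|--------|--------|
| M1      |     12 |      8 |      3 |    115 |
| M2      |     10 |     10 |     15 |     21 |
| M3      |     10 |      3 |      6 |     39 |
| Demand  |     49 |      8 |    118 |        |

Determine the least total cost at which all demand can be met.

877

One minimum-cost allocation:
  M1->Salem: 115 × £3 = £345
  M2->Fargo: 21 × £10 = £210
  M3->Fargo: 28 × £10 = £280
  M3->Provo: 8 × £3 = £24
  M3->Salem: 3 × £6 = £18
Total = 345 + 210 + 280 + 24 + 18 = £877.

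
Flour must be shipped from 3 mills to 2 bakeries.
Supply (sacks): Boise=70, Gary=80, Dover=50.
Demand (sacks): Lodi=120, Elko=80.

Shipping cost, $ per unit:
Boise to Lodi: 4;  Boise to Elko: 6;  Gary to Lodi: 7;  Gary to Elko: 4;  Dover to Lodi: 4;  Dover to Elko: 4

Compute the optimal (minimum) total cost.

800

An optimal shipping plan:
  Boise to Lodi: 70 × $4 = $280
  Gary to Elko: 80 × $4 = $320
  Dover to Lodi: 50 × $4 = $200
Total = 280 + 320 + 200 = $800.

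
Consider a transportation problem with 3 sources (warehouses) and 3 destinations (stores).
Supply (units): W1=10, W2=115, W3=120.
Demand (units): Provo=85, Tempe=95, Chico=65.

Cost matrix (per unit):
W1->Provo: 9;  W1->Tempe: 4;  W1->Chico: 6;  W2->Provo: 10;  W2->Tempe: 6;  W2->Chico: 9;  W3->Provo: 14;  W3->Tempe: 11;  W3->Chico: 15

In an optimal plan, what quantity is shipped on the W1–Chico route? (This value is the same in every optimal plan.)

10

The minimum-cost plan:
  W1 to Chico: 10 × 6 = 60
  W2 to Tempe: 60 × 6 = 360
  W2 to Chico: 55 × 9 = 495
  W3 to Provo: 85 × 14 = 1190
  W3 to Tempe: 35 × 11 = 385
Total cost = 2490.
So W1→Chico carries 10 units.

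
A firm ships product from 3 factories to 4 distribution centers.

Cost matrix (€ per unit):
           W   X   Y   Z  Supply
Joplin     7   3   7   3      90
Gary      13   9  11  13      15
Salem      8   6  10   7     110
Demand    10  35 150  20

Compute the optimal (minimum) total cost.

Optimal allocation:
  Joplin->X: 35 pallets
  Joplin->Y: 35 pallets
  Joplin->Z: 20 pallets
  Gary->Y: 15 pallets
  Salem->W: 10 pallets
  Salem->Y: 100 pallets
Total cost = €1655.

1655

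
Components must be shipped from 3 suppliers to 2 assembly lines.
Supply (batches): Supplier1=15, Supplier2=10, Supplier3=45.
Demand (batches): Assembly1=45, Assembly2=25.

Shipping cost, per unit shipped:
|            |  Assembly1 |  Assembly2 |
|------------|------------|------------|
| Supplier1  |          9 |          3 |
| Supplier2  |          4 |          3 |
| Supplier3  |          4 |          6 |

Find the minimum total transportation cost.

255

An optimal shipping plan:
  Supplier1 to Assembly2: 15 × 3 = 45
  Supplier2 to Assembly2: 10 × 3 = 30
  Supplier3 to Assembly1: 45 × 4 = 180
Total = 45 + 30 + 180 = 255.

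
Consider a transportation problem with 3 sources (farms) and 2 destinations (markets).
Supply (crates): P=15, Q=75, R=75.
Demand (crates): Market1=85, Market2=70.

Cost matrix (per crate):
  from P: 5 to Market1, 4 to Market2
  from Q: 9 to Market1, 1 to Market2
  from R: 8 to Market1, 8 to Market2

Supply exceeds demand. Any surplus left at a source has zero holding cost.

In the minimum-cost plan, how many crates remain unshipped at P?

0

An optimal plan:
  P->Market1: 15 × 5 = 75
  Q->Market2: 70 × 1 = 70
  R->Market1: 70 × 8 = 560
Total cost = 705.
P ships 15 of its 15, leaving 0.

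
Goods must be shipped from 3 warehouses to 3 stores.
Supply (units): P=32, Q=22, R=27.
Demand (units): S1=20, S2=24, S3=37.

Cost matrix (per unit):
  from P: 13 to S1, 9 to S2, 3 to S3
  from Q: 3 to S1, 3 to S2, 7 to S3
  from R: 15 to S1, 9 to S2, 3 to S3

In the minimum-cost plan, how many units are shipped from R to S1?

Solving gives:
  P–S2: 22 × 9 = 198
  P–S3: 10 × 3 = 30
  Q–S1: 20 × 3 = 60
  Q–S2: 2 × 3 = 6
  R–S3: 27 × 3 = 81
Total cost = 375.
The route R→S1 is not used.

0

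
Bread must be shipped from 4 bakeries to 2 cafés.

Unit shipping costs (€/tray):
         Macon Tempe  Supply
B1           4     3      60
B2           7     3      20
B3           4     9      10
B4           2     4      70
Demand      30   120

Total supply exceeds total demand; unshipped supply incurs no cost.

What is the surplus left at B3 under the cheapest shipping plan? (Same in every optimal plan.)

An optimal plan:
  B1->Tempe: 60 × €3 = €180
  B2->Tempe: 20 × €3 = €60
  B4->Macon: 30 × €2 = €60
  B4->Tempe: 40 × €4 = €160
Total cost = €460.
B3 ships 0 of its 10, leaving 10.

10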